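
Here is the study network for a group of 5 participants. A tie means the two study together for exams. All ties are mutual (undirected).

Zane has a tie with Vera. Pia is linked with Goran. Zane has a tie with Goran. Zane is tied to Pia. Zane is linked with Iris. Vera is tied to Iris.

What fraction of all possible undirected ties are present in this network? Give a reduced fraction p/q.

There are 6 edges and 5 nodes, so the maximum possible is C(5,2) = 10.
Density = 6/10 = 3/5.

3/5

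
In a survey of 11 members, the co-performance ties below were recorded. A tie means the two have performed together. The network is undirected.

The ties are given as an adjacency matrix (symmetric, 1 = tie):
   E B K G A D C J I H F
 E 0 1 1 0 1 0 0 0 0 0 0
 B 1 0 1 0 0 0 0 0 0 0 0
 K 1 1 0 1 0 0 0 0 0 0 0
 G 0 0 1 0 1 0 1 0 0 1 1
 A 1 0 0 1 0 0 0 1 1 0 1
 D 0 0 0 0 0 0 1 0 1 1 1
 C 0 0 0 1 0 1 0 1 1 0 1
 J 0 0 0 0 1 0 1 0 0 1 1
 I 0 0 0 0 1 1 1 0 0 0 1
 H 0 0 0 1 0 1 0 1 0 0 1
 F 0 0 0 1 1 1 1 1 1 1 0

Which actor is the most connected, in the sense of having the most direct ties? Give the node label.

F

Degrees — A:5, B:2, C:5, D:4, E:3, F:7, G:5, H:4, I:4, J:4, K:3.
The maximum is 7, attained only by F.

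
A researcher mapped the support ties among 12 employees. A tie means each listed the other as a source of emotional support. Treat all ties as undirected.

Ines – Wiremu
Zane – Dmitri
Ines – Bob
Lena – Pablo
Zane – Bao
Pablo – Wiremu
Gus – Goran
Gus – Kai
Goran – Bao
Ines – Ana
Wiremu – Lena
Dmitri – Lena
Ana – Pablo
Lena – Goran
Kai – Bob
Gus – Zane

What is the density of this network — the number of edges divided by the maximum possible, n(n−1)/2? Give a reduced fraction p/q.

8/33

There are 16 edges and 12 nodes, so the maximum possible is C(12,2) = 66.
Density = 16/66 = 8/33.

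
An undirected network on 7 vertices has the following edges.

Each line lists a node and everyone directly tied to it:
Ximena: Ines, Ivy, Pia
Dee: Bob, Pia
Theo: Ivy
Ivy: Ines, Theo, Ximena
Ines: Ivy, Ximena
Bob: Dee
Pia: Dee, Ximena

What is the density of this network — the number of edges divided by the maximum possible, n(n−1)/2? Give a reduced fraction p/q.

1/3

There are 7 edges and 7 nodes, so the maximum possible is C(7,2) = 21.
Density = 7/21 = 1/3.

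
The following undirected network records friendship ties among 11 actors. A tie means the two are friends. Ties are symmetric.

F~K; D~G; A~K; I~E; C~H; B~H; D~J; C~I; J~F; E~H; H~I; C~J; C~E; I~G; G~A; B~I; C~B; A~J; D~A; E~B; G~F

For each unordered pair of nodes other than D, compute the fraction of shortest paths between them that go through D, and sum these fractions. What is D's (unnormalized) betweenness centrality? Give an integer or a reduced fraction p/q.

Pairs whose geodesics pass through D — J–G: 1/3.
All other pairs contribute 0.
Summing the contributions gives betweenness(D) = 1/3.

1/3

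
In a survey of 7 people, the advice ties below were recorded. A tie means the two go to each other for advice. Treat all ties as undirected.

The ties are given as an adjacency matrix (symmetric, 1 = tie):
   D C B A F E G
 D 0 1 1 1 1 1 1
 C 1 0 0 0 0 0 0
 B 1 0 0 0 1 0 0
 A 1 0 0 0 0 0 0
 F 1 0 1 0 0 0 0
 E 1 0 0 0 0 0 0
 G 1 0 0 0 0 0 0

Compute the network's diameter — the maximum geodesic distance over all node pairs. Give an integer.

2

Eccentricity of each node (its greatest distance to any other): A:2, B:2, C:2, D:1, E:2, F:2, G:2.
The maximum eccentricity is 2, realized for instance by the pair C–B via C – D – B. So the diameter is 2.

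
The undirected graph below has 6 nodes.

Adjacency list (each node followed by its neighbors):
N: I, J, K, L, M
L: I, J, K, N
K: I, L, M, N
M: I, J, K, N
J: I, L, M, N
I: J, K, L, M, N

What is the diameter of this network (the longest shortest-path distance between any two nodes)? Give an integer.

2

Eccentricity of each node (its greatest distance to any other): I:1, J:2, K:2, L:2, M:2, N:1.
The maximum eccentricity is 2, realized for instance by the pair K–J via K – N – J. So the diameter is 2.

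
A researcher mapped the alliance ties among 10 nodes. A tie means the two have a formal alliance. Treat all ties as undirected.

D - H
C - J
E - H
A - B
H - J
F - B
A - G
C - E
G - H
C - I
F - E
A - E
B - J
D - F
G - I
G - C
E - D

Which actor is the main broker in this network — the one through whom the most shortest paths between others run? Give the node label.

Unnormalized betweenness of each node: A:41/15, B:27/10, C:83/15, D:7/10, E:223/30, F:3/2, G:13/3, H:127/30, I:0, J:17/6.
E has the largest value, 223/30, making it the main broker — the node through which the most shortest paths run.

E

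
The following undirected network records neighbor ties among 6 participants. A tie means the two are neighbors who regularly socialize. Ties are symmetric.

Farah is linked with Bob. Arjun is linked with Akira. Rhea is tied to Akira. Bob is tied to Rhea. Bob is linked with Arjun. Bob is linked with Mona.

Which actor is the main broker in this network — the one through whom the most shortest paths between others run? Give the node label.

Bob

Unnormalized betweenness of each node: Akira:1/2, Arjun:3/2, Bob:15/2, Farah:0, Mona:0, Rhea:3/2.
Bob has the largest value, 15/2, making it the main broker — the node through which the most shortest paths run.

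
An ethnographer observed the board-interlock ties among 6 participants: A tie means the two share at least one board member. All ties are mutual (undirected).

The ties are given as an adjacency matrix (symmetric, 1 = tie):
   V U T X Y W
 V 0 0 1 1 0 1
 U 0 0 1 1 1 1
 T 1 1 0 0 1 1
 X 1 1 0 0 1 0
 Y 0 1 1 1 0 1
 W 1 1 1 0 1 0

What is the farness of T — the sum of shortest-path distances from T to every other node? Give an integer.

6

Distances from T: U:1, V:1, W:1, X:2, Y:1.
Sum = 1 + 1 + 1 + 2 + 1 = 6.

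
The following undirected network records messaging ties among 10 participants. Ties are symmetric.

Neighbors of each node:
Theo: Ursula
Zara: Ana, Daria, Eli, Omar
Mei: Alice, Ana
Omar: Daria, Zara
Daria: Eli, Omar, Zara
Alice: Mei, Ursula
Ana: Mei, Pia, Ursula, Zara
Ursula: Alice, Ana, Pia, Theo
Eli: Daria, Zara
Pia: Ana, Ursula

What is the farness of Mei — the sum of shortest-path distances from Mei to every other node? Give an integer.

Distances from Mei: Alice:1, Ana:1, Daria:3, Eli:3, Omar:3, Pia:2, Theo:3, Ursula:2, Zara:2.
Sum = 1 + 1 + 3 + 3 + 3 + 2 + 3 + 2 + 2 = 20.

20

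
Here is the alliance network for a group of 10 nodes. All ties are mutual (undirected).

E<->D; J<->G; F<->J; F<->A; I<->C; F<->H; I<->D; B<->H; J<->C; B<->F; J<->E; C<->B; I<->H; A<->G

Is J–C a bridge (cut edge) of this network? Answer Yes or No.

Even without that edge, J still reaches C via J – F – B – C, so the network stays connected. Not a bridge.

No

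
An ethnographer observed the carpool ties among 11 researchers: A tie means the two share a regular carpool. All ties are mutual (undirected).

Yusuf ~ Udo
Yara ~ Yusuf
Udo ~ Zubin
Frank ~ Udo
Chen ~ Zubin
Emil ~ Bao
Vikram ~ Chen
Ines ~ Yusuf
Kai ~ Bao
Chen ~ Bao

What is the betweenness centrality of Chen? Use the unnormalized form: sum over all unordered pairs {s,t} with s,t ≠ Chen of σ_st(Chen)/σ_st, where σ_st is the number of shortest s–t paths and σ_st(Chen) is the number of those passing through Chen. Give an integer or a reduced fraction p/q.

Pairs whose geodesics pass through Chen — Vikram–Kai: 1; Vikram–Yara: 1; Vikram–Zubin: 1; Vikram–Emil: 1; Vikram–Bao: 1; Vikram–Udo: 1; Vikram–Yusuf: 1; Vikram–Ines: 1; Vikram–Frank: 1; Kai–Yara: 1; Kai–Zubin: 1; Kai–Udo: 1; Kai–Yusuf: 1; Kai–Ines: 1 … (+13 more pairs).
All other pairs contribute 0.
Summing the contributions gives betweenness(Chen) = 27.

27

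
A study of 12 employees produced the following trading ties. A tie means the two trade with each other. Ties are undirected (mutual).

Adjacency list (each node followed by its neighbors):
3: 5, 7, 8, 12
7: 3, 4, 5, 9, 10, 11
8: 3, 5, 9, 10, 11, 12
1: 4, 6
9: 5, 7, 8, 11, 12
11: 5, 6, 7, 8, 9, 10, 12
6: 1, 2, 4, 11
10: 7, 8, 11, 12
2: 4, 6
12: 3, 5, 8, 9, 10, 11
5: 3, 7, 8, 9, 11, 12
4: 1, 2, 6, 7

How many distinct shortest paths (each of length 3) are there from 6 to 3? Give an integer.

The shortest distance is 3. The length-3 paths are: 6–11–7–3; 6–4–7–3; 6–11–8–3; 6–11–12–3; 6–11–5–3.
That gives 5 distinct shortest paths.

5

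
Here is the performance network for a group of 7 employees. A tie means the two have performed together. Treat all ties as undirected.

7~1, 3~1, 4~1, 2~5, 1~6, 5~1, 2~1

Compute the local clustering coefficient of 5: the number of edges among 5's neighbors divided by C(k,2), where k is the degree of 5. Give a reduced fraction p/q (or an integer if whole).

5's neighbors: 1 and 2 (k = 2).
Possible neighbor pairs: C(2,2) = 1. Edges among them: 1–2 → e = 1.
Clustering(5) = 1/1.

1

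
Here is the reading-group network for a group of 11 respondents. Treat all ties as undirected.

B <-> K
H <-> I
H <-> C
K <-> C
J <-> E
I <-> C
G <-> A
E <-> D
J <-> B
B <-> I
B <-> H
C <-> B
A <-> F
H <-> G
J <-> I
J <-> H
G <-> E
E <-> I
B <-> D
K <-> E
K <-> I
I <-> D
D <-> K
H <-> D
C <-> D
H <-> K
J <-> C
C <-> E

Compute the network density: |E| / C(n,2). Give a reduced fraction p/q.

There are 28 edges and 11 nodes, so the maximum possible is C(11,2) = 55.
Density = 28/55.

28/55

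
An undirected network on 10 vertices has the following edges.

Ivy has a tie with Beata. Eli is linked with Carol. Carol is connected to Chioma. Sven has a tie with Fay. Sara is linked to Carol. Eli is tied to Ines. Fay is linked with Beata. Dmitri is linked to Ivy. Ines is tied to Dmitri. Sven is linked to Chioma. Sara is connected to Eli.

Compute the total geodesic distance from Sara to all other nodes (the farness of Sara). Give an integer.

Distances from Sara: Beata:5, Carol:1, Chioma:2, Dmitri:3, Eli:1, Fay:4, Ines:2, Ivy:4, Sven:3.
Sum = 5 + 1 + 2 + 3 + 1 + 4 + 2 + 4 + 3 = 25.

25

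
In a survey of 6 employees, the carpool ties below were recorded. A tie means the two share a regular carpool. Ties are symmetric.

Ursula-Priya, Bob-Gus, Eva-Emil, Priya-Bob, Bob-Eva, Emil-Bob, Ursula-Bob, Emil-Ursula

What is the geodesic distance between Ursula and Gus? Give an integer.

2

One shortest route is Ursula – Bob – Gus, which uses 2 edges, and Ursula and Gus are not directly tied, so nothing shorter exists. So d(Ursula,Gus) = 2.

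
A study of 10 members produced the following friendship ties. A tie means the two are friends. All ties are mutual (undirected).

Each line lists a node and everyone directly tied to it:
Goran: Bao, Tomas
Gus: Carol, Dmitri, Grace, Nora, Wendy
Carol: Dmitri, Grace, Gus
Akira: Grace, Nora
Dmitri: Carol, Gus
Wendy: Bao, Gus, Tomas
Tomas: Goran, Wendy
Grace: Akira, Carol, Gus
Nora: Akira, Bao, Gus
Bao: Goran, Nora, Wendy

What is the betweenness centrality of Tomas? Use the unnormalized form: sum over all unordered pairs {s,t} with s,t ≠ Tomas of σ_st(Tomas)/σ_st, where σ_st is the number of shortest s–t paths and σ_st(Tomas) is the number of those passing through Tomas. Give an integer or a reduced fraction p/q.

7/4

Pairs whose geodesics pass through Tomas — Gus–Goran: 1/3; Wendy–Goran: 1/2; Goran–Grace: 1/4; Goran–Carol: 1/3; Goran–Dmitri: 1/3.
All other pairs contribute 0.
Summing the contributions gives betweenness(Tomas) = 7/4.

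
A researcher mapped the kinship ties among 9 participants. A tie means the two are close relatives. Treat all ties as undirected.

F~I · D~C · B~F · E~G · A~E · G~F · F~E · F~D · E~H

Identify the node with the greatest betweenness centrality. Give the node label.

Unnormalized betweenness of each node: A:0, B:0, C:0, D:7, E:13, F:21, G:0, H:0, I:0.
F has the largest value, 21, making it the main broker — the node through which the most shortest paths run.

F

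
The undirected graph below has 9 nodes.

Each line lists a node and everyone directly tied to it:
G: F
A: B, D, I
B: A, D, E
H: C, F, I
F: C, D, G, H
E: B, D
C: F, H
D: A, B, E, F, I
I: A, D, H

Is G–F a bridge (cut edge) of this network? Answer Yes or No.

Without the G–F edge there is no alternate route between G and F, so the network disconnects. It is a bridge.

Yes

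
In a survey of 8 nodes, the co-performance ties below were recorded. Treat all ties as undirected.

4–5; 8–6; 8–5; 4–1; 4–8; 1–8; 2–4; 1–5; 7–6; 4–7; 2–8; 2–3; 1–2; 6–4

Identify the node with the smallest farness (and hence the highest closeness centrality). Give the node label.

Farness (sum of distances to all others) for each node — 1:10, 2:10, 3:16, 4:8, 5:12, 6:12, 7:13, 8:9.
The smallest farness is 8, for 4, so 4 has the highest closeness.

4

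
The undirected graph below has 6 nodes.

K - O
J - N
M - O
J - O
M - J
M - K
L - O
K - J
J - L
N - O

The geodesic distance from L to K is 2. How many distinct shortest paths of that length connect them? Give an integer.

The shortest distance is 2. The length-2 paths are: L–J–K; L–O–K.
That gives 2 distinct shortest paths.

2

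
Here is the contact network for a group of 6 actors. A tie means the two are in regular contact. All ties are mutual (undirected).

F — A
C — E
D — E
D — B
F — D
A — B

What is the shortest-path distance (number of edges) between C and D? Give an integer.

One shortest route is C – E – D, which uses 2 edges, and C and D are not directly tied, so nothing shorter exists. So d(C,D) = 2.

2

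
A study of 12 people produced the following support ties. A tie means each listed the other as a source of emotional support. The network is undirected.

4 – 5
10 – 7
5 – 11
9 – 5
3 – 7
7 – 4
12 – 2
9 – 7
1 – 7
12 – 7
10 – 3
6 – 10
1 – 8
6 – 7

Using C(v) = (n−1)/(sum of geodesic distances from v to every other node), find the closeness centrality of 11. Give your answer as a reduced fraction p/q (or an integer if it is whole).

Distances from 11: 1:4, 2:5, 3:4, 4:2, 5:1, 6:4, 7:3, 8:5, 9:2, 10:4, 12:4. Sum = 38.
n = 12, so closeness = 11/38.

11/38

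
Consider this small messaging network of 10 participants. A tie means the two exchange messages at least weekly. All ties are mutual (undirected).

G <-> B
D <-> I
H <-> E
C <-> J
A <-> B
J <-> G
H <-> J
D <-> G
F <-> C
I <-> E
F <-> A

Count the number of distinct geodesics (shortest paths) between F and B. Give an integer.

The shortest distance is 2, and the only length-2 path is F–A–B. So there is exactly 1 shortest path.

1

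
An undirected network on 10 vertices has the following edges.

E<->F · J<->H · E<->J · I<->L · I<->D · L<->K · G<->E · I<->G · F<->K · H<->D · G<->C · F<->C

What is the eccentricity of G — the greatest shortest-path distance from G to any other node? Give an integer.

3

Distances from G: C:1, D:2, E:1, F:2, H:3, I:1, J:2, K:3, L:2.
The largest is 3 (to K and H), so the eccentricity of G is 3.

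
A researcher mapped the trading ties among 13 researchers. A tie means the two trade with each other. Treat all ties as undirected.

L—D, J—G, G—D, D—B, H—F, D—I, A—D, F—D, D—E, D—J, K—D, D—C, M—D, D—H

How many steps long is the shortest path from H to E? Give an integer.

One shortest route is H – D – E, which uses 2 edges, and H and E are not directly tied, so nothing shorter exists. So d(H,E) = 2.

2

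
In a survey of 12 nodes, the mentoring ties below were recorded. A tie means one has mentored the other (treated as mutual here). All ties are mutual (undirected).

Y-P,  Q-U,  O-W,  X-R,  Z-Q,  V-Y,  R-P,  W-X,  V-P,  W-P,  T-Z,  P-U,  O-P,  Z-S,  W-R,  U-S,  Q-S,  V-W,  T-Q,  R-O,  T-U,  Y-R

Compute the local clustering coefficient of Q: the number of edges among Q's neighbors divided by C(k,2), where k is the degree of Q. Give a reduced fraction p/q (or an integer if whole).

Q's neighbors: S, T, U, and Z (k = 4).
Possible neighbor pairs: C(4,2) = 6. Edges among them: S–U, S–Z, T–U, T–Z → e = 4.
Clustering(Q) = 4/6 = 2/3.

2/3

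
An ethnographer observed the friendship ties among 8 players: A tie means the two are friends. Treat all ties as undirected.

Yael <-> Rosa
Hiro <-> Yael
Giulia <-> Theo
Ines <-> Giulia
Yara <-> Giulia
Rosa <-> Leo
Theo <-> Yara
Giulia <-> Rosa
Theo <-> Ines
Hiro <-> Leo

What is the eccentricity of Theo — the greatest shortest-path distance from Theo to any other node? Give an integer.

4

Distances from Theo: Giulia:1, Hiro:4, Ines:1, Leo:3, Rosa:2, Yael:3, Yara:1.
The largest is 4 (to Hiro), so the eccentricity of Theo is 4.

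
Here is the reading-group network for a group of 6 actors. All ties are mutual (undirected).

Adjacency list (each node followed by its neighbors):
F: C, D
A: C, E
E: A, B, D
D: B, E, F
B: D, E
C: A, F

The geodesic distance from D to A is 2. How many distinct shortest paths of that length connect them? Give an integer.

1

The shortest distance is 2, and the only length-2 path is D–E–A. So there is exactly 1 shortest path.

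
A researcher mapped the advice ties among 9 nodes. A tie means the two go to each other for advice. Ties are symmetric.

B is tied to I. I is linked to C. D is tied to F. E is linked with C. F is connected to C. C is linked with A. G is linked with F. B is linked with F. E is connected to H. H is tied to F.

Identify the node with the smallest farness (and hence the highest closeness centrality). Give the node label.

Farness (sum of distances to all others) for each node — A:19, B:16, C:12, D:18, E:17, F:11, G:18, H:16, I:17.
The smallest farness is 11, for F, so F has the highest closeness.

F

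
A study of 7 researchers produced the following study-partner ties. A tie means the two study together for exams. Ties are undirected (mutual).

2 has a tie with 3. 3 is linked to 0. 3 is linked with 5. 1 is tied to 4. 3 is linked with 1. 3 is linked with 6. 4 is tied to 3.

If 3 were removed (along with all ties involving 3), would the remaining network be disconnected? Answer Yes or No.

Yes

Removing 3 leaves {0} with no path to {2}, so the network splits into 5 components. 3 is a cut vertex.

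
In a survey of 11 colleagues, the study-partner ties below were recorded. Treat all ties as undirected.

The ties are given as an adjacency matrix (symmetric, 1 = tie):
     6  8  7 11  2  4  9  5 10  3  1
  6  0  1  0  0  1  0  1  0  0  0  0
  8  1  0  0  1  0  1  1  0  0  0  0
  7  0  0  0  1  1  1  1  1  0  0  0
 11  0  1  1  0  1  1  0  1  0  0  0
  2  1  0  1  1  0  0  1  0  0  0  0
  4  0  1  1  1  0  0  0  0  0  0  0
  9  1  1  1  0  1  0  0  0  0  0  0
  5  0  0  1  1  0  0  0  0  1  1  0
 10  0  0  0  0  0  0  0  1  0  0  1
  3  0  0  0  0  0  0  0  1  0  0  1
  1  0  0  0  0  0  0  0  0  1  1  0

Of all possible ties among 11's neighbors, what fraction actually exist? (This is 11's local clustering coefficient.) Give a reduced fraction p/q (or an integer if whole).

2/5

11's neighbors: 2, 4, 5, 7, and 8 (k = 5).
Possible neighbor pairs: C(5,2) = 10. Edges among them: 2–7, 4–7, 4–8, 5–7 → e = 4.
Clustering(11) = 4/10 = 2/5.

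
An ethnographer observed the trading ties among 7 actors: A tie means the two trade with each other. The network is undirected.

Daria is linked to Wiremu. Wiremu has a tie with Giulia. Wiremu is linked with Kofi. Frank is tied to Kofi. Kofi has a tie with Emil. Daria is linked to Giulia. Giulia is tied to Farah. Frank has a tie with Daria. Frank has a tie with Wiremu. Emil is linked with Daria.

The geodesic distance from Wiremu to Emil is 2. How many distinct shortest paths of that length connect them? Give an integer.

2

The shortest distance is 2. The length-2 paths are: Wiremu–Daria–Emil; Wiremu–Kofi–Emil.
That gives 2 distinct shortest paths.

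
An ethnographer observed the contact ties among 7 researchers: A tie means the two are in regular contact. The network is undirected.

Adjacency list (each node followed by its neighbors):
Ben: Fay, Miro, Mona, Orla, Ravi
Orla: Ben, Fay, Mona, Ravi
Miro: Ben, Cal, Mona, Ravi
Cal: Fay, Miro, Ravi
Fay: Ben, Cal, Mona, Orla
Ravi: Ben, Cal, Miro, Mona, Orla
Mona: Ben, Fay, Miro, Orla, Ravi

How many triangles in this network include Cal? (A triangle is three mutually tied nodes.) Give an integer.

1

Cal's neighbors: Fay, Miro, and Ravi.
Neighbor pairs that are themselves tied: Cal–Miro–Ravi. Each forms one triangle with Cal, for 1 in total.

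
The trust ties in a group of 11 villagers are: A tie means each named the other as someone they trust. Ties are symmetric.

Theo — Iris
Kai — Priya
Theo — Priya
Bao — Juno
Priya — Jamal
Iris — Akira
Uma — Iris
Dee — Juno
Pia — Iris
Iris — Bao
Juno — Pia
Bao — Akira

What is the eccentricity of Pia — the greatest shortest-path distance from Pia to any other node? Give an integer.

4

Distances from Pia: Akira:2, Bao:2, Dee:2, Iris:1, Jamal:4, Juno:1, Kai:4, Priya:3, Theo:2, Uma:2.
The largest is 4 (to Kai and Jamal), so the eccentricity of Pia is 4.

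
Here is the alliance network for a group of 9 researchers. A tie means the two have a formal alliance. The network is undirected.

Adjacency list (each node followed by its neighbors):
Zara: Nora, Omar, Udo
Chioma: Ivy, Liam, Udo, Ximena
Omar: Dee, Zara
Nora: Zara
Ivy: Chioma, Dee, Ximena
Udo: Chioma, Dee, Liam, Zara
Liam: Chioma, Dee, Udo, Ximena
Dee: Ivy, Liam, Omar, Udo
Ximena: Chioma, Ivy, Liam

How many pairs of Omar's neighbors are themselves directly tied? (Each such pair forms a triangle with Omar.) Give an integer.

Omar's neighbors are Dee and Zara, but none of them are tied to each other, so no triangle contains Omar.

0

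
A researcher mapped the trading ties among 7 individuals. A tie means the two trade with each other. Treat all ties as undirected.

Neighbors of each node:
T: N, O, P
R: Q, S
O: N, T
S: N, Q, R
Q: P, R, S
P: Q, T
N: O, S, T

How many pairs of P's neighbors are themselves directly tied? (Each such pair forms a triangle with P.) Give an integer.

P's neighbors are Q and T, but none of them are tied to each other, so no triangle contains P.

0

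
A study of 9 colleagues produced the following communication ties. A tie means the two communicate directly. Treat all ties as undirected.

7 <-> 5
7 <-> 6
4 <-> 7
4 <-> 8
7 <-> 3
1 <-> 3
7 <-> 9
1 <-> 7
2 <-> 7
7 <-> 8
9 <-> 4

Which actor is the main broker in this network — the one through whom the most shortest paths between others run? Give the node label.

7

Unnormalized betweenness of each node: 1:0, 2:0, 3:0, 4:1/2, 5:0, 6:0, 7:49/2, 8:0, 9:0.
7 has the largest value, 49/2, making it the main broker — the node through which the most shortest paths run.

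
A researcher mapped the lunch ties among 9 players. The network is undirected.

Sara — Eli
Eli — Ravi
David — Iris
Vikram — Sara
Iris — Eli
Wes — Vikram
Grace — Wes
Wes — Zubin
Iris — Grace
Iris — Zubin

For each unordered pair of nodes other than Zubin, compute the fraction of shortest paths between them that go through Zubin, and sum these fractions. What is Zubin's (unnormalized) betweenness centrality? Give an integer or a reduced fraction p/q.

7/3

Pairs whose geodesics pass through Zubin — Iris–Vikram: 1/3; Iris–Wes: 1/2; Eli–Wes: 1/3; David–Vikram: 1/3; David–Wes: 1/2; Ravi–Wes: 1/3.
All other pairs contribute 0.
Summing the contributions gives betweenness(Zubin) = 7/3.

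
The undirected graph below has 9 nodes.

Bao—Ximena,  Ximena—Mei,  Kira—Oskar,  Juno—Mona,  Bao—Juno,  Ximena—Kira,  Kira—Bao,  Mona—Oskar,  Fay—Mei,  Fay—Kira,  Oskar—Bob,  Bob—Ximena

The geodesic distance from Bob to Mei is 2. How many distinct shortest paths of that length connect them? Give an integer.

The shortest distance is 2, and the only length-2 path is Bob–Ximena–Mei. So there is exactly 1 shortest path.

1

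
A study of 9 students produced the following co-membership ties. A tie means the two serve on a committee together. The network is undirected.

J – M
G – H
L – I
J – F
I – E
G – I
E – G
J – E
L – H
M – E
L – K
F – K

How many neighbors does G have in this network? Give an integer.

3

G is directly tied to E, H, and I. That is 3 neighbors, so the degree of G is 3.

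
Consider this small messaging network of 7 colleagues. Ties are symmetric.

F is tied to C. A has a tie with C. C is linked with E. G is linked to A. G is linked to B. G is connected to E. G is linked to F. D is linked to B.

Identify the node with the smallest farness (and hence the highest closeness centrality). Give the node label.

G

Farness (sum of distances to all others) for each node — A:11, B:11, C:12, D:16, E:11, F:11, G:8.
The smallest farness is 8, for G, so G has the highest closeness.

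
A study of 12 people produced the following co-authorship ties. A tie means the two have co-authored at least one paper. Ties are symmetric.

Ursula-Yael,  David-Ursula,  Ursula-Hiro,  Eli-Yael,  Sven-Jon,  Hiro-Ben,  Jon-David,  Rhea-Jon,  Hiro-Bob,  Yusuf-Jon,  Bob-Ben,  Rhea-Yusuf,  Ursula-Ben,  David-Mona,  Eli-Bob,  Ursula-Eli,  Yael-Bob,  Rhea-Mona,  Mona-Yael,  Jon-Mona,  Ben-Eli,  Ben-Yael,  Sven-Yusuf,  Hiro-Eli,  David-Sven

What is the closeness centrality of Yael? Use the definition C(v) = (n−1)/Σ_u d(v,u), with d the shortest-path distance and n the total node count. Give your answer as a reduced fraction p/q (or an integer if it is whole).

Distances from Yael: Ben:1, Bob:1, David:2, Eli:1, Hiro:2, Jon:2, Mona:1, Rhea:2, Sven:3, Ursula:1, Yusuf:3. Sum = 19.
n = 12, so closeness = 11/19.

11/19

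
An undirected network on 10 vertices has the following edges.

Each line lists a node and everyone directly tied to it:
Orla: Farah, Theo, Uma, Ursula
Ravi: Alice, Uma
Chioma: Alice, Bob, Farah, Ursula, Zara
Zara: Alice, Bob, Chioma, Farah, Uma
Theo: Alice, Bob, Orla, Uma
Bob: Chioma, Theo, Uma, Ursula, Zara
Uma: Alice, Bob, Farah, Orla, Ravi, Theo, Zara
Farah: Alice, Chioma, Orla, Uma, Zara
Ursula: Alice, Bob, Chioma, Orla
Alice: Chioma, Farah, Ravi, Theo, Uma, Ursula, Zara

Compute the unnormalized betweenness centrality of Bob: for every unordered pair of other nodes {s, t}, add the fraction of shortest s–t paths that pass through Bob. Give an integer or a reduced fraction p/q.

25/12

Pairs whose geodesics pass through Bob — Chioma–Uma: 1/4; Chioma–Theo: 1/2; Zara–Ursula: 1/3; Zara–Theo: 1/3; Ursula–Uma: 1/3; Ursula–Theo: 1/3.
All other pairs contribute 0.
Summing the contributions gives betweenness(Bob) = 25/12.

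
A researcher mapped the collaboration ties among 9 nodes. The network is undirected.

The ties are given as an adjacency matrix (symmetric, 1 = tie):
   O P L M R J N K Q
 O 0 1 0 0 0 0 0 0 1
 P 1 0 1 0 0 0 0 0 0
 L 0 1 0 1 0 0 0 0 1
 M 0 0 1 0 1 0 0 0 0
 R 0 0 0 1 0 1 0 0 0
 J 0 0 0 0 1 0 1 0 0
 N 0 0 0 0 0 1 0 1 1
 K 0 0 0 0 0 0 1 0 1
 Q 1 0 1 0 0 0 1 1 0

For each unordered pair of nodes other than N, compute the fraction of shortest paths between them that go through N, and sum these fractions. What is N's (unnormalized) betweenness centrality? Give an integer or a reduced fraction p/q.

6

Pairs whose geodesics pass through N — O–R: 1/3; O–J: 1; P–J: 2/3; L–J: 1/2; R–K: 1; R–Q: 1/2; J–K: 1; J–Q: 1.
All other pairs contribute 0.
Summing the contributions gives betweenness(N) = 6.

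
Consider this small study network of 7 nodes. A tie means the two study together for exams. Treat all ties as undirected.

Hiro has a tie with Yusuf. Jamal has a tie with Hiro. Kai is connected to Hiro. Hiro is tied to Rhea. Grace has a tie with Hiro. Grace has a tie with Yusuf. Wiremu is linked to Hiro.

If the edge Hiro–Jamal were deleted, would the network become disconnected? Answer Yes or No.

Without the Hiro–Jamal edge there is no alternate route between Hiro and Jamal, so the network disconnects. It is a bridge.

Yes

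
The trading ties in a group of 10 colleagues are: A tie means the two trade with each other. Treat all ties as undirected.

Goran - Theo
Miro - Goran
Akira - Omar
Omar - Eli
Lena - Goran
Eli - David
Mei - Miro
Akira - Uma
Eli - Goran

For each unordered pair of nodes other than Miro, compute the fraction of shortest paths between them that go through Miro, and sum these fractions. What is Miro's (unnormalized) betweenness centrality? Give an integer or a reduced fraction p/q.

Pairs whose geodesics pass through Miro — Eli–Mei: 1; Uma–Mei: 1; David–Mei: 1; Goran–Mei: 1; Omar–Mei: 1; Mei–Lena: 1; Mei–Theo: 1; Mei–Akira: 1.
All other pairs contribute 0.
Summing the contributions gives betweenness(Miro) = 8.

8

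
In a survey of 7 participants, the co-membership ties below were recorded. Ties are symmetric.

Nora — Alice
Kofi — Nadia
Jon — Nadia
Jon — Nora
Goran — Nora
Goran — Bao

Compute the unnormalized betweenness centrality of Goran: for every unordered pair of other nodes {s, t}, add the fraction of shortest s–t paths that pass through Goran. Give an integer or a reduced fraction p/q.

5

Pairs whose geodesics pass through Goran — Jon–Bao: 1; Nadia–Bao: 1; Nora–Bao: 1; Bao–Kofi: 1; Bao–Alice: 1.
All other pairs contribute 0.
Summing the contributions gives betweenness(Goran) = 5.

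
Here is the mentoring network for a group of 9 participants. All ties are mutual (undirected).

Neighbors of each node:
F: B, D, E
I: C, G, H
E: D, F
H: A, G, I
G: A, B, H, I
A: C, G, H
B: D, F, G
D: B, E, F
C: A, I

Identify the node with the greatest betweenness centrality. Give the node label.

G

Unnormalized betweenness of each node: A:3, B:15, C:1/3, D:3, E:0, F:3, G:49/3, H:1/3, I:3.
G has the largest value, 49/3, making it the main broker — the node through which the most shortest paths run.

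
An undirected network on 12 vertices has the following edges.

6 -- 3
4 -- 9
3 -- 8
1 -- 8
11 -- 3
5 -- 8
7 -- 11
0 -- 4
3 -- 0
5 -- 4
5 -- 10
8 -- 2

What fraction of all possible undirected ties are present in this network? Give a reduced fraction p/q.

There are 12 edges and 12 nodes, so the maximum possible is C(12,2) = 66.
Density = 12/66 = 2/11.

2/11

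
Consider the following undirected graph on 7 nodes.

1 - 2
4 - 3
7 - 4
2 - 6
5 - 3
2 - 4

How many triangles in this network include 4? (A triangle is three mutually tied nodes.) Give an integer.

0

4's neighbors are 2, 3, and 7, but none of them are tied to each other, so no triangle contains 4.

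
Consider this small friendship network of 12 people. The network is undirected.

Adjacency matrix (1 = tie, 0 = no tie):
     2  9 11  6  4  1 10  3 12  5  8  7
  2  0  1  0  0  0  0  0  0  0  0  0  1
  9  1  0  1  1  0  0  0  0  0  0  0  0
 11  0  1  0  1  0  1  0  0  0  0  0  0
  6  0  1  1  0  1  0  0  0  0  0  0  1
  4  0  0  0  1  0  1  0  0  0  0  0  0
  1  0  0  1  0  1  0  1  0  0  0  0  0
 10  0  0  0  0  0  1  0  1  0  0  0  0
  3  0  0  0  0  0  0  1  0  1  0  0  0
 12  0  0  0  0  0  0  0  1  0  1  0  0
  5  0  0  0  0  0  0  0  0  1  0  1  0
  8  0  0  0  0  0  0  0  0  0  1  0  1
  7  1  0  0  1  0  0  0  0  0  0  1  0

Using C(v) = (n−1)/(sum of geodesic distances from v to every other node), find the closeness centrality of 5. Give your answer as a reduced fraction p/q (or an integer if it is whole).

Distances from 5: 1:4, 2:3, 3:2, 4:4, 6:3, 7:2, 8:1, 9:4, 10:3, 11:4, 12:1. Sum = 31.
n = 12, so closeness = 11/31.

11/31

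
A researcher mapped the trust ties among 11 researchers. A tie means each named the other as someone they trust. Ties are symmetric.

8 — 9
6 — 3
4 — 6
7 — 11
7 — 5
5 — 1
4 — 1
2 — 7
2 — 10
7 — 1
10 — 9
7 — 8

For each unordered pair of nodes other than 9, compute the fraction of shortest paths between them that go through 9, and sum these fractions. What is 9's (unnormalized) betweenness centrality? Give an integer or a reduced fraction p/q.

1

Pairs whose geodesics pass through 9 — 8–10: 1.
All other pairs contribute 0.
Summing the contributions gives betweenness(9) = 1.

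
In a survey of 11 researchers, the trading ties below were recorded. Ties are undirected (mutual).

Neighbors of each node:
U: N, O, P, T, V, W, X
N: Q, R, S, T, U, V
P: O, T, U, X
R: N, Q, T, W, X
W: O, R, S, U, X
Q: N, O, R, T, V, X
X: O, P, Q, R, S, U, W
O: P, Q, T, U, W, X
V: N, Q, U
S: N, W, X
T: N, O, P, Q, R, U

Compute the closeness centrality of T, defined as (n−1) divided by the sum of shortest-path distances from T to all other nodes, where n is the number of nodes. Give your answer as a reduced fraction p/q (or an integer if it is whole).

5/7

Distances from T: N:1, O:1, P:1, Q:1, R:1, S:2, U:1, V:2, W:2, X:2. Sum = 14.
n = 11, so closeness = 10/14 = 5/7.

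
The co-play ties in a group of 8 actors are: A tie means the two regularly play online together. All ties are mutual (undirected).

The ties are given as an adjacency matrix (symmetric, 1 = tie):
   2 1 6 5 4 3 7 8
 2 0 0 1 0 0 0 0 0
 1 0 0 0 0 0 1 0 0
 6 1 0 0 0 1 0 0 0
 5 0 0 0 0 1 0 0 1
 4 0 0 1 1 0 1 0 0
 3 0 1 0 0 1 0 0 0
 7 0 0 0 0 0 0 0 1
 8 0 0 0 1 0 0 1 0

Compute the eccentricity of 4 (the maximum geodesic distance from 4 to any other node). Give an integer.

3

Distances from 4: 1:2, 2:2, 3:1, 5:1, 6:1, 7:3, 8:2.
The largest is 3 (to 7), so the eccentricity of 4 is 3.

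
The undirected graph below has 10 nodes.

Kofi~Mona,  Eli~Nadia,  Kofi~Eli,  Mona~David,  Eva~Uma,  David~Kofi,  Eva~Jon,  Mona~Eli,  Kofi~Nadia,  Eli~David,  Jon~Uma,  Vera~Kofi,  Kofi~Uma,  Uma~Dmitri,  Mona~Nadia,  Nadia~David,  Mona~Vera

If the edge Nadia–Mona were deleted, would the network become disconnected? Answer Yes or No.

No

Even without that edge, Nadia still reaches Mona via Nadia – David – Mona, so the network stays connected. Not a bridge.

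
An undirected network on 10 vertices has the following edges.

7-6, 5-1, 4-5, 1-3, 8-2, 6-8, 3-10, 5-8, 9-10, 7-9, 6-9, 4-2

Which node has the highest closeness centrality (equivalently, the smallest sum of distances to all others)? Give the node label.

Farness (sum of distances to all others) for each node — 1:21, 2:23, 3:22, 4:24, 5:18, 6:18, 7:23, 8:17, 9:20, 10:22.
The smallest farness is 17, for 8, so 8 has the highest closeness.

8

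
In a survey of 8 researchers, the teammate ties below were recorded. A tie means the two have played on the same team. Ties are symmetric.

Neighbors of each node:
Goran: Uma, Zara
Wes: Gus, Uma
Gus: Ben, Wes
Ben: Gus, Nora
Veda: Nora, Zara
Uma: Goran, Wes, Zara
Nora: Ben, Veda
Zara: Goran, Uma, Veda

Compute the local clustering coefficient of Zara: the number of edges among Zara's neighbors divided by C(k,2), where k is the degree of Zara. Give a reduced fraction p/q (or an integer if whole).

Zara's neighbors: Goran, Uma, and Veda (k = 3).
Possible neighbor pairs: C(3,2) = 3. Edges among them: Goran–Uma → e = 1.
Clustering(Zara) = 1/3.

1/3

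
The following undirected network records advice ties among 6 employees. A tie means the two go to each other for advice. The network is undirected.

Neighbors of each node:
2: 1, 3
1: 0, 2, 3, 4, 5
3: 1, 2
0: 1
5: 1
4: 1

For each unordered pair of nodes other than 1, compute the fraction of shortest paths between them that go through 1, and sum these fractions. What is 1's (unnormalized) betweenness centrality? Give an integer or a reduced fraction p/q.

Pairs whose geodesics pass through 1 — 4–3: 1; 4–0: 1; 4–5: 1; 4–2: 1; 3–0: 1; 3–5: 1; 0–5: 1; 0–2: 1; 5–2: 1.
All other pairs contribute 0.
Summing the contributions gives betweenness(1) = 9.

9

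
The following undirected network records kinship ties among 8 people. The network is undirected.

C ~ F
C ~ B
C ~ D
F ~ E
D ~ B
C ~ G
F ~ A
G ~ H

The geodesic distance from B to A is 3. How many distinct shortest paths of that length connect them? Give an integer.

The shortest distance is 3, and the only length-3 path is B–C–F–A. So there is exactly 1 shortest path.

1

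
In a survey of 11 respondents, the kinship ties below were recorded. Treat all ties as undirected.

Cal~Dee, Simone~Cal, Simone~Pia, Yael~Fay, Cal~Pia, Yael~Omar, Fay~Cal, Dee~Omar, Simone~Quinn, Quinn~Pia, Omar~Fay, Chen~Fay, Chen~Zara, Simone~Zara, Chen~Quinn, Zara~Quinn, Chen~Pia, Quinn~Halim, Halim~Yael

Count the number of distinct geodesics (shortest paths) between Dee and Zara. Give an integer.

The shortest distance is 3, and the only length-3 path is Dee–Cal–Simone–Zara. So there is exactly 1 shortest path.

1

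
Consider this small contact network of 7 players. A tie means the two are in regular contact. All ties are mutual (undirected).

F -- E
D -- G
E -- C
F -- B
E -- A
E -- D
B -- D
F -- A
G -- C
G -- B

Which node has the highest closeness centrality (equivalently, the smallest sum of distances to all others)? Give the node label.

Farness (sum of distances to all others) for each node — A:11, B:9, C:10, D:9, E:8, F:9, G:10.
The smallest farness is 8, for E, so E has the highest closeness.

E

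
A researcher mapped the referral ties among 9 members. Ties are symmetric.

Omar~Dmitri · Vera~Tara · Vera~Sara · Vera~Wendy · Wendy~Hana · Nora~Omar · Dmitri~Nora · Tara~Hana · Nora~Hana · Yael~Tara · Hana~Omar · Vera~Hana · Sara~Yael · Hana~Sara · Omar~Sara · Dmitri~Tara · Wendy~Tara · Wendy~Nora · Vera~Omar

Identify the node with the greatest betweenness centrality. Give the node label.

Unnormalized betweenness of each node: Dmitri:13/15, Hana:46/15, Nora:7/6, Omar:43/15, Sara:12/5, Tara:74/15, Vera:3/2, Wendy:13/15, Yael:1/3.
Tara has the largest value, 74/15, making it the main broker — the node through which the most shortest paths run.

Tara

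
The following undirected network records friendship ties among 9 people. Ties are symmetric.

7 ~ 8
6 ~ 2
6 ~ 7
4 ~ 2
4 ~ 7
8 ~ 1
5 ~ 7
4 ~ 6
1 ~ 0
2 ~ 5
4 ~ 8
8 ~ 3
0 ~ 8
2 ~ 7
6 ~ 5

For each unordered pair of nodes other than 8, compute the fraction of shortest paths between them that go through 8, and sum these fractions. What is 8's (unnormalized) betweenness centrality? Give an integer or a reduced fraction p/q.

17

Pairs whose geodesics pass through 8 — 6–1: 2/2; 6–3: 2/2; 6–0: 2/2; 7–1: 1; 7–3: 1; 7–0: 1; 2–1: 2/2; 2–3: 2/2; 2–0: 2/2; 5–1: 1; 5–3: 1; 5–0: 1; 4–1: 1; 4–3: 1 … (+3 more pairs).
All other pairs contribute 0.
Summing the contributions gives betweenness(8) = 17.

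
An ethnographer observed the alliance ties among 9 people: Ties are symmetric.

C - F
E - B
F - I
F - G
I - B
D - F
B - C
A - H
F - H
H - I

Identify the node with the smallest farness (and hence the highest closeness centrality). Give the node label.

Farness (sum of distances to all others) for each node — A:21, B:16, C:15, D:19, E:23, F:12, G:19, H:14, I:13.
The smallest farness is 12, for F, so F has the highest closeness.

F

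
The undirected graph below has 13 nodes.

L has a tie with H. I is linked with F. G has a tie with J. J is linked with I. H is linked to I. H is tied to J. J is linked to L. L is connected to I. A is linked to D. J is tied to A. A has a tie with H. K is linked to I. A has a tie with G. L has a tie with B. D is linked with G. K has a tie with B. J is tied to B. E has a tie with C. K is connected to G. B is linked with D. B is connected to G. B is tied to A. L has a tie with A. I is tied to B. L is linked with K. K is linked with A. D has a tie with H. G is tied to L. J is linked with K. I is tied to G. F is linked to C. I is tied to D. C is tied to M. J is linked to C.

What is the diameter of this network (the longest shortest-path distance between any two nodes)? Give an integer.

4

Eccentricity of each node (its greatest distance to any other): A:3, B:3, C:3, D:4, E:4, F:3, G:3, H:3, I:3, J:2, K:3, L:3, M:4.
The maximum eccentricity is 4, realized for instance by the pair M–D via M – C – J – G – D. So the diameter is 4.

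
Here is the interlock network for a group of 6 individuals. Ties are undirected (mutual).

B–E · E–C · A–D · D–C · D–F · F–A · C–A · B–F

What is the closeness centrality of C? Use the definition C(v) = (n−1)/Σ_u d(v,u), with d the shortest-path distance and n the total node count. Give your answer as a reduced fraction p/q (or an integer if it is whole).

5/7

Distances from C: A:1, B:2, D:1, E:1, F:2. Sum = 7.
n = 6, so closeness = 5/7.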